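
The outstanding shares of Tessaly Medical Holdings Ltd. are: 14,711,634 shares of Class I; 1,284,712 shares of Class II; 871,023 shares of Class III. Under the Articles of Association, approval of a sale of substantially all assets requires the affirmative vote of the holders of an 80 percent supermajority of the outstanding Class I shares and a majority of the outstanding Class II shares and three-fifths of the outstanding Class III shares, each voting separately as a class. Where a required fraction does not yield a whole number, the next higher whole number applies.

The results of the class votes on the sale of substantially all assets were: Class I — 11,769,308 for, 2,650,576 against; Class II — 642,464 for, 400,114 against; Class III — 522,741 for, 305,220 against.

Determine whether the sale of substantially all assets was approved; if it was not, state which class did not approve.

Approved — every class gave the required vote.

Class I: 4/5 of 14711634 = 11769307.20, rounded up to 11769308; 11,769,308 required, 11,769,308 in favor — approved.
Class II: a majority of 1284712 is 642357; 642,357 required, 642,464 in favor — approved.
Class III: 3/5 of 871023 = 522613.80, rounded up to 522614; 522,614 required, 522,741 in favor — approved.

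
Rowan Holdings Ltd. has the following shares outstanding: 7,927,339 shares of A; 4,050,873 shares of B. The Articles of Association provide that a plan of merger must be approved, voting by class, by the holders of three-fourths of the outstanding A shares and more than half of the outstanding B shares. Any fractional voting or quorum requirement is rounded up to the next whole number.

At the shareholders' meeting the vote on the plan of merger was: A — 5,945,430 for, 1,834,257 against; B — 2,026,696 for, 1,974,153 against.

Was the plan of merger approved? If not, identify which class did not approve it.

Not approved — the A shares did not give the required vote.

A: 3/4 of 7927339 = 5945504.25, rounded up to 5945505; 5,945,505 required, 5,945,430 in favor — not approved.
B: a majority of 4050873 is 2025437; 2,025,437 required, 2,026,696 in favor — approved.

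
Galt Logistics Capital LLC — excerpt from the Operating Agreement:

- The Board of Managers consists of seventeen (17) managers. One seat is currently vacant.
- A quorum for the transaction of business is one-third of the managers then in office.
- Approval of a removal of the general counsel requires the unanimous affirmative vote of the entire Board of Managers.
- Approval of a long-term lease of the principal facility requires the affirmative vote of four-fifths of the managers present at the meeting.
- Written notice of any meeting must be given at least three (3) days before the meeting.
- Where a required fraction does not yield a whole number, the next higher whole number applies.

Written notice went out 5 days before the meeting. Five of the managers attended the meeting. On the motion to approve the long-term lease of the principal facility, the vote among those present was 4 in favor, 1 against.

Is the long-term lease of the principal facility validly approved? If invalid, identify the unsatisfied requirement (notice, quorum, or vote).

Notice: 5 days given; 3 required (5 ≥ 3). Satisfied.
Quorum: 5 present; quorum is 6. Not satisfied.
Vote: the long-term lease of the principal facility requires four-fifths of the managers present (5). 4/5 of 5 = 4, so 4 affirmative votes are needed; 4 voted in favor. Satisfied. (Moot — without a quorum no business can be validly transacted.)

Invalid — quorum requirement not satisfied.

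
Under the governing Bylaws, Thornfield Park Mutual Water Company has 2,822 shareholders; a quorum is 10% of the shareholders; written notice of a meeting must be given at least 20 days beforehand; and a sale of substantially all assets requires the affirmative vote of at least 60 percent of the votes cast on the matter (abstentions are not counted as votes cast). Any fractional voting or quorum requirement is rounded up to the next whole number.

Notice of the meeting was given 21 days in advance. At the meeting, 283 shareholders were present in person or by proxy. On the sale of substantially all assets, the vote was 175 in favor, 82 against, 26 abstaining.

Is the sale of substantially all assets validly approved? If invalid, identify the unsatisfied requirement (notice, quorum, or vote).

Notice: 21 days given; 20 required. Satisfied.
Quorum: 10% of 2,822 = 282.20, rounded up to 283; 283 present. Satisfied.
Vote: requires three-fifths of the votes cast (283 − 26 abstaining = 257); 3/5 of 257 = 154.20, rounded up to 155, so 155 needed; 175 in favor. Satisfied.

Valid — all requirements satisfied.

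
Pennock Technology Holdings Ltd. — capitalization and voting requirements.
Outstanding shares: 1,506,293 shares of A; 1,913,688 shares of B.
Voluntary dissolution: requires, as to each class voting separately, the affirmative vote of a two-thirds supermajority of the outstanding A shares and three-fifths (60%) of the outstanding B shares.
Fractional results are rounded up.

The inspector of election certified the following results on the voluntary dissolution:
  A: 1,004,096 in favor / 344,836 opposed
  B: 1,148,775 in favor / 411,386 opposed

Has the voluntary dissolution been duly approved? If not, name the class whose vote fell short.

A: 2/3 of 1506293 = 1004195.33, rounded up to 1004196; 1,004,196 required, 1,004,096 in favor — not approved.
B: 3/5 of 1913688 = 1148212.80, rounded up to 1148213; 1,148,213 required, 1,148,775 in favor — approved.

Not approved — the A shares did not give the required vote.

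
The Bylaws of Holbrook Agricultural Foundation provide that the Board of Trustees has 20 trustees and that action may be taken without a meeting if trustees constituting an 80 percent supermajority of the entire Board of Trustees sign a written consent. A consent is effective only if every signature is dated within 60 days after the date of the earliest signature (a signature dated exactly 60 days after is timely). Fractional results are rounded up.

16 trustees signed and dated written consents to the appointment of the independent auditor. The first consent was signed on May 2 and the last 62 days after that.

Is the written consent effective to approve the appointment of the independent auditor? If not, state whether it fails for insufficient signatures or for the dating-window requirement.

Not effective — dating-window requirement not satisfied.

Signatures required: an 80 percent supermajority of 20 — 4/5 of 20 = 16, so 16 needed; 16 signed. Sufficient.
Dating window: the latest signature is 62 days after the earliest; the limit is 60 days. Outside the window.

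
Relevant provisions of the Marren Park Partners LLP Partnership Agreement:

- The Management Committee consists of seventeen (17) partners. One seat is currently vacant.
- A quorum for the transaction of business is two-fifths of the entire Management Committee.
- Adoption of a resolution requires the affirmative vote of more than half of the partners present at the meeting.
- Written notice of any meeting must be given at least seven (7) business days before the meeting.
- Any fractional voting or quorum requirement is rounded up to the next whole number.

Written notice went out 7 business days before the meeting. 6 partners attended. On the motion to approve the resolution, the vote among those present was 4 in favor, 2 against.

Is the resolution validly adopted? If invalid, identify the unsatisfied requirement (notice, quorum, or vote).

Invalid — quorum requirement not satisfied.

Notice: 7 business days given; 7 required (7 ≥ 7). Satisfied.
Quorum: 6 present; quorum is 7. Not satisfied.
Vote: the resolution requires a majority of the partners present (6). A majority of 6 is 4, so 4 affirmative votes are needed; 4 voted in favor. Satisfied. (Moot — without a quorum no business can be validly transacted.)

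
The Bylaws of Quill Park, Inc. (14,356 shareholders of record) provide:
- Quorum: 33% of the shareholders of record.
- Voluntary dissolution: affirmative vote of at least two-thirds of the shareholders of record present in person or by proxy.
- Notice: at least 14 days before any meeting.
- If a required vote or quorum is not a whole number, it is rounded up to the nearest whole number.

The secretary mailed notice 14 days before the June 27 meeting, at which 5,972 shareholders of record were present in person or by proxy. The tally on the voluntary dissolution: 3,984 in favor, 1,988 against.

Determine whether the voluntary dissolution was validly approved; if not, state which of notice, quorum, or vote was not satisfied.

Valid — all requirements satisfied.

Notice: 14 days given; 14 required. Satisfied.
Quorum: 33% of 14,356 = 4,737.48, rounded up to 4,738; 5,972 present. Satisfied.
Vote: requires two-thirds of those present (5,972); 2/3 of 5972 = 3981.33, rounded up to 3982, so 3,982 needed; 3,984 in favor. Satisfied.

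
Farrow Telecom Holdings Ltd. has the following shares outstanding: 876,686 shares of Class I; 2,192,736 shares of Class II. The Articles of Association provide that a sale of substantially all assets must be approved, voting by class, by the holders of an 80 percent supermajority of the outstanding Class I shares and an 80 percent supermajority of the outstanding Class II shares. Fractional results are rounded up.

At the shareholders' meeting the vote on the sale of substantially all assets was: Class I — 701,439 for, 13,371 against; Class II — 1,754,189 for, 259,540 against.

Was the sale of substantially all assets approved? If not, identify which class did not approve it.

Class I: 4/5 of 876686 = 701348.80, rounded up to 701349; 701,349 required, 701,439 in favor — approved.
Class II: 4/5 of 2192736 = 1754188.80, rounded up to 1754189; 1,754,189 required, 1,754,189 in favor — approved.

Approved — every class gave the required vote.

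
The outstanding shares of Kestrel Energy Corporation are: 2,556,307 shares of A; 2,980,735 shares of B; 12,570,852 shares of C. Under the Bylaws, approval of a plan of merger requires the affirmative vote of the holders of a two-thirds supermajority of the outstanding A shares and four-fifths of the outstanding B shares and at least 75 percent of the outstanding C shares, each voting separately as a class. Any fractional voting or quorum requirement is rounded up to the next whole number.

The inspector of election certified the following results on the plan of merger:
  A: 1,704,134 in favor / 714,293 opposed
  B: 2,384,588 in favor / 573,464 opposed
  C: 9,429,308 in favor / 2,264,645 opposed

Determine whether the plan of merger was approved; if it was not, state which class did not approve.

A: 2/3 of 2556307 = 1704204.67, rounded up to 1704205; 1,704,205 required, 1,704,134 in favor — not approved.
B: 4/5 of 2980735 = 2384588; 2,384,588 required, 2,384,588 in favor — approved.
C: 3/4 of 12570852 = 9428139; 9,428,139 required, 9,429,308 in favor — approved.

Not approved — the A shares did not give the required vote.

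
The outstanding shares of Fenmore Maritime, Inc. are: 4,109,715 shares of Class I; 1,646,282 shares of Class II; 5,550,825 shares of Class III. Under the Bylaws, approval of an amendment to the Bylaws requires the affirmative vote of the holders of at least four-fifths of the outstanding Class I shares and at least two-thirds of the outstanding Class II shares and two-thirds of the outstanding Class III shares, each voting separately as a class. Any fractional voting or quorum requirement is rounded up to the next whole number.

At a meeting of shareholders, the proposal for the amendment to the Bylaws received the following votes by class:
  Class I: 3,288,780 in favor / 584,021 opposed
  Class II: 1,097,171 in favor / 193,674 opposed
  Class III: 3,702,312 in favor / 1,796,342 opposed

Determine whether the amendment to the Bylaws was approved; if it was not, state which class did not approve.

Not approved — the Class II shares did not give the required vote.

Class I: 4/5 of 4109715 = 3287772; 3,287,772 required, 3,288,780 in favor — approved.
Class II: 2/3 of 1646282 = 1097521.33, rounded up to 1097522; 1,097,522 required, 1,097,171 in favor — not approved.
Class III: 2/3 of 5550825 = 3700550; 3,700,550 required, 3,702,312 in favor — approved.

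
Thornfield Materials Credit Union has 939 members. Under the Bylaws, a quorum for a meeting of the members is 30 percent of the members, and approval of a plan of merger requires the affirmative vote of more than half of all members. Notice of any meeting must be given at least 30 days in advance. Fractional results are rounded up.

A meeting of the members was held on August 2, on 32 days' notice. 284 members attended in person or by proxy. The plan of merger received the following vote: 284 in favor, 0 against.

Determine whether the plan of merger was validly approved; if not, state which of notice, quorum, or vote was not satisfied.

Invalid — vote requirement not satisfied.

Notice: 32 days given; 30 required. Satisfied.
Quorum: 30% of 939 = 281.70, rounded up to 282; 284 present. Satisfied.
Vote: requires a majority of all members (939); a majority of 939 is 470, so 470 needed; 284 in favor. Not satisfied.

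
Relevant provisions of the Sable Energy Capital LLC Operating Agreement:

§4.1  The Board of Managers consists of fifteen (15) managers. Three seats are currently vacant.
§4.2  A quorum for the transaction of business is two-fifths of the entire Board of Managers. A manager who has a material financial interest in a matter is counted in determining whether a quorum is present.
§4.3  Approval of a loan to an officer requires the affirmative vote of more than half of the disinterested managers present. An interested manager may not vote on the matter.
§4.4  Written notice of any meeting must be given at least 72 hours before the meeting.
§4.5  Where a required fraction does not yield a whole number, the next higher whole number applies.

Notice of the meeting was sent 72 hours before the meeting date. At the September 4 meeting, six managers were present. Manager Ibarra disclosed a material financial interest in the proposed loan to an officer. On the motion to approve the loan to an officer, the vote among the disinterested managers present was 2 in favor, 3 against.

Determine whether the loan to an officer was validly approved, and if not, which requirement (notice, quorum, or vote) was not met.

Invalid — vote requirement not satisfied.

Notice: 72 hours given; 72 required (72 ≥ 72). Satisfied.
Quorum: 6 present (interested managers count toward quorum); quorum is 6. Satisfied.
Vote: the loan to an officer requires a majority of the disinterested managers present (6 − 1 = 5). A majority of 5 is 3, so 3 affirmative votes are needed; 2 voted in favor. Not satisfied.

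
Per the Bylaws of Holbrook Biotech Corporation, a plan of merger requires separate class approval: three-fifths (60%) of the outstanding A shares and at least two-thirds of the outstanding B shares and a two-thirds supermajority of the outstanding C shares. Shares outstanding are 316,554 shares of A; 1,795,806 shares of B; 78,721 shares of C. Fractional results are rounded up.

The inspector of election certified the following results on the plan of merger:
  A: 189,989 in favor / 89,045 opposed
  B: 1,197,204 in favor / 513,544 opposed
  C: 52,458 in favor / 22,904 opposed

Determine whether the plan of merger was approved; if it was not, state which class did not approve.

A: 3/5 of 316554 = 189932.40, rounded up to 189933; 189,933 required, 189,989 in favor — approved.
B: 2/3 of 1795806 = 1197204; 1,197,204 required, 1,197,204 in favor — approved.
C: 2/3 of 78721 = 52480.67, rounded up to 52481; 52,481 required, 52,458 in favor — not approved.

Not approved — the C shares did not give the required vote.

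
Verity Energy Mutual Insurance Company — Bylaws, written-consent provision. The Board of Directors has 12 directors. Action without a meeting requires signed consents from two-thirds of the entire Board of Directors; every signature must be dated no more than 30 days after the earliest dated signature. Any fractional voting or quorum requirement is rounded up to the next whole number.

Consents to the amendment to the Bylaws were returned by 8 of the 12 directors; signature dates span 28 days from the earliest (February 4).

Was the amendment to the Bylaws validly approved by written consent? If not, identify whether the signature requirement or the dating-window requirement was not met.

Effective — both the signature and dating-window requirements are satisfied.

Signatures required: two-thirds of 12 — 2/3 of 12 = 8, so 8 needed; 8 signed. Sufficient.
Dating window: the latest signature is 28 days after the earliest; the limit is 30 days. Within the window.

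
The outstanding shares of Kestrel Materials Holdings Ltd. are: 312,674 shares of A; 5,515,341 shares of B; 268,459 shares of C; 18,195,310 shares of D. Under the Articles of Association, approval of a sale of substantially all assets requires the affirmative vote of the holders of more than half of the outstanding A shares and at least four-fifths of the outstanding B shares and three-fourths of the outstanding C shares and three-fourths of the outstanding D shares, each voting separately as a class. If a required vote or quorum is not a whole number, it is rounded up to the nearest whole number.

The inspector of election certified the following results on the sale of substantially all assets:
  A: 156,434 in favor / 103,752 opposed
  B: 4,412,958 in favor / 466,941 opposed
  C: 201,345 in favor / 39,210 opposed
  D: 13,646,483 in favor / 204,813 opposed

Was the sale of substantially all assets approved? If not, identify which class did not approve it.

A: a majority of 312674 is 156338; 156,338 required, 156,434 in favor — approved.
B: 4/5 of 5515341 = 4412272.80, rounded up to 4412273; 4,412,273 required, 4,412,958 in favor — approved.
C: 3/4 of 268459 = 201344.25, rounded up to 201345; 201,345 required, 201,345 in favor — approved.
D: 3/4 of 18195310 = 13646482.50, rounded up to 13646483; 13,646,483 required, 13,646,483 in favor — approved.

Approved — every class gave the required vote.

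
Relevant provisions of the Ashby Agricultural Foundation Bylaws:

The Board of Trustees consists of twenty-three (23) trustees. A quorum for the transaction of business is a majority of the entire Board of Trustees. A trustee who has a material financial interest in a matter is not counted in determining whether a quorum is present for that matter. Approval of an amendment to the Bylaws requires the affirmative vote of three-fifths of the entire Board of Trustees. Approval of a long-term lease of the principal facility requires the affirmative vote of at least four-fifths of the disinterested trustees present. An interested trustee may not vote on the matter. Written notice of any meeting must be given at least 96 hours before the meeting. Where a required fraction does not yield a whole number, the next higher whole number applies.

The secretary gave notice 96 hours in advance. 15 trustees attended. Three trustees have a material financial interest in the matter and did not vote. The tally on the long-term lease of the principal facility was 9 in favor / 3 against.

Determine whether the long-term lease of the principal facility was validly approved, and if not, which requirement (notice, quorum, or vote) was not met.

Invalid — vote requirement not satisfied.

Notice: 96 hours given; 96 required (96 ≥ 96). Satisfied.
Quorum: 15 present, but the 3 interested trustees do not count, leaving 12. Quorum is 12. Satisfied.
Vote: the long-term lease of the principal facility requires four-fifths of the disinterested trustees present (15 − 3 = 12). 4/5 of 12 = 9.60, rounded up to 10, so 10 affirmative votes are needed; 9 voted in favor. Not satisfied.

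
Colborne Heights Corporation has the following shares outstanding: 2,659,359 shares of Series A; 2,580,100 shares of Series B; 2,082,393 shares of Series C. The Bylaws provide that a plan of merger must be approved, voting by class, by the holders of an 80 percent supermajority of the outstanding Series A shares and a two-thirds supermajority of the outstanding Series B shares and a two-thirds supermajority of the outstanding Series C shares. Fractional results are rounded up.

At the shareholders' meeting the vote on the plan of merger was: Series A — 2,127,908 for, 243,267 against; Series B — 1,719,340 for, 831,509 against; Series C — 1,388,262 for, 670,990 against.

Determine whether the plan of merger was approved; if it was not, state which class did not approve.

Not approved — the Series B shares did not give the required vote.

Series A: 4/5 of 2659359 = 2127487.20, rounded up to 2127488; 2,127,488 required, 2,127,908 in favor — approved.
Series B: 2/3 of 2580100 = 1720066.67, rounded up to 1720067; 1,720,067 required, 1,719,340 in favor — not approved.
Series C: 2/3 of 2082393 = 1388262; 1,388,262 required, 1,388,262 in favor — approved.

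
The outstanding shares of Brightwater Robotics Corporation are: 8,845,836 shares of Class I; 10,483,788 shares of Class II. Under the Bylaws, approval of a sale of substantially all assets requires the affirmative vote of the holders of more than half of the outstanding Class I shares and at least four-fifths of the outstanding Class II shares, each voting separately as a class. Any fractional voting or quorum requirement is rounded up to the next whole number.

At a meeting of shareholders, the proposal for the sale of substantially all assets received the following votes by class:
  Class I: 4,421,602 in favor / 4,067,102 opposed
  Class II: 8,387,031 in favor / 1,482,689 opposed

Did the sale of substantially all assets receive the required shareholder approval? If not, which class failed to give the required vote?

Class I: a majority of 8845836 is 4422919; 4,422,919 required, 4,421,602 in favor — not approved.
Class II: 4/5 of 10483788 = 8387030.40, rounded up to 8387031; 8,387,031 required, 8,387,031 in favor — approved.

Not approved — the Class I shares did not give the required vote.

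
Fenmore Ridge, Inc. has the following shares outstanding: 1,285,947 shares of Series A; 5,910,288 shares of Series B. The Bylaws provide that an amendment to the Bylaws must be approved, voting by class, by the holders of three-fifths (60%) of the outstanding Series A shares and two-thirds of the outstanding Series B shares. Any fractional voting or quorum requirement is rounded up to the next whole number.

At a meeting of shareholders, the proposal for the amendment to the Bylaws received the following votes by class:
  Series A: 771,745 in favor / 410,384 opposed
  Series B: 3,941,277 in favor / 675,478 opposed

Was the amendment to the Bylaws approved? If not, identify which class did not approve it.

Series A: 3/5 of 1285947 = 771568.20, rounded up to 771569; 771,569 required, 771,745 in favor — approved.
Series B: 2/3 of 5910288 = 3940192; 3,940,192 required, 3,941,277 in favor — approved.

Approved — every class gave the required vote.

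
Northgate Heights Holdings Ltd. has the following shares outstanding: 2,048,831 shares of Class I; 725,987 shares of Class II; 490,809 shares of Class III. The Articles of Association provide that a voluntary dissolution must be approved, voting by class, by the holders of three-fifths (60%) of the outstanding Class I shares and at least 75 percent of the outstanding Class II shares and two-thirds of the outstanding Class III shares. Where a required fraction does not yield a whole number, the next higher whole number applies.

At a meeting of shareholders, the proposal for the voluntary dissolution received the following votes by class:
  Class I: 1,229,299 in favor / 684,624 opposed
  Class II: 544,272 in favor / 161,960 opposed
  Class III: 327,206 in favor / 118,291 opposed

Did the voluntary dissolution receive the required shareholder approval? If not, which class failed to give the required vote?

Not approved — the Class II shares did not give the required vote.

Class I: 3/5 of 2048831 = 1229298.60, rounded up to 1229299; 1,229,299 required, 1,229,299 in favor — approved.
Class II: 3/4 of 725987 = 544490.25, rounded up to 544491; 544,491 required, 544,272 in favor — not approved.
Class III: 2/3 of 490809 = 327206; 327,206 required, 327,206 in favor — approved.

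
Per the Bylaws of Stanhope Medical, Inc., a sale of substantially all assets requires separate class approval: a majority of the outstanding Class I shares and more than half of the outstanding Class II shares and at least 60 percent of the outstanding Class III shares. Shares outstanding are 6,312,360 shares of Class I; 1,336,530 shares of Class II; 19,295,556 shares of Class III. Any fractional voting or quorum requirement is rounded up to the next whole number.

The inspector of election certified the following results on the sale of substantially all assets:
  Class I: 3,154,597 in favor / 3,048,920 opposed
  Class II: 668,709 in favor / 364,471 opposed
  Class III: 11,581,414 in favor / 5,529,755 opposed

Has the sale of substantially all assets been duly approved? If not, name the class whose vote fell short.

Not approved — the Class I shares did not give the required vote.

Class I: a majority of 6312360 is 3156181; 3,156,181 required, 3,154,597 in favor — not approved.
Class II: a majority of 1336530 is 668266; 668,266 required, 668,709 in favor — approved.
Class III: 3/5 of 19295556 = 11577333.60, rounded up to 11577334; 11,577,334 required, 11,581,414 in favor — approved.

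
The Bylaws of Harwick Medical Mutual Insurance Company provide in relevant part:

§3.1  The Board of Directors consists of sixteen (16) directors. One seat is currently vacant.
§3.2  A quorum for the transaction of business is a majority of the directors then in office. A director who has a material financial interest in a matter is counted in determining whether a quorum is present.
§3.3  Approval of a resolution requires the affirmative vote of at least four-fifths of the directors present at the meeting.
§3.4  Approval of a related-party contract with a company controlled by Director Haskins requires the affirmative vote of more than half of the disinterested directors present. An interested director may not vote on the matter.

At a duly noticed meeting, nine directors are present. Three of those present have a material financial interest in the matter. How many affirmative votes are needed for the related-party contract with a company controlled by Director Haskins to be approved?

4

The related-party contract with a company controlled by Director Haskins requires a majority of the disinterested directors present (9 − 3 = 6).
A majority of 6 is 4.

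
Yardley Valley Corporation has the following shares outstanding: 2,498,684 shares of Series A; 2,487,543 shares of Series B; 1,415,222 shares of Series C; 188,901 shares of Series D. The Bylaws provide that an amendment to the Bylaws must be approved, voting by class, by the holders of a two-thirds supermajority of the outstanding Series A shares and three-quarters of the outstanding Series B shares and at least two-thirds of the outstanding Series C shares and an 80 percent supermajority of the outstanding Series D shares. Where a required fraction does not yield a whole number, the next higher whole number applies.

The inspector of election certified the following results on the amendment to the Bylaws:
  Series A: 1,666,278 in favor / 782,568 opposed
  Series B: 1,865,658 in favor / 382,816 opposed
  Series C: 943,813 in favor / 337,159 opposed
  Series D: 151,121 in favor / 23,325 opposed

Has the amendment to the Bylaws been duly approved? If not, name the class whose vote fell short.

Approved — every class gave the required vote.

Series A: 2/3 of 2498684 = 1665789.33, rounded up to 1665790; 1,665,790 required, 1,666,278 in favor — approved.
Series B: 3/4 of 2487543 = 1865657.25, rounded up to 1865658; 1,865,658 required, 1,865,658 in favor — approved.
Series C: 2/3 of 1415222 = 943481.33, rounded up to 943482; 943,482 required, 943,813 in favor — approved.
Series D: 4/5 of 188901 = 151120.80, rounded up to 151121; 151,121 required, 151,121 in favor — approved.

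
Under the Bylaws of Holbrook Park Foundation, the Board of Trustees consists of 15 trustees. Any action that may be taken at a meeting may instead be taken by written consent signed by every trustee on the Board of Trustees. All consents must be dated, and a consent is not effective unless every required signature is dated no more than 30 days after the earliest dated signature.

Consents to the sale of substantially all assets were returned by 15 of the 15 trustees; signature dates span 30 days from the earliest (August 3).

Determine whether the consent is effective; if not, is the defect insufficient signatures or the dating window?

Signatures required: every one of 15 — unanimous means all 15, so 15 needed; 15 signed. Sufficient.
Dating window: the latest signature is 30 days after the earliest; the limit is 30 days. Within the window.

Effective — both the signature and dating-window requirements are satisfied.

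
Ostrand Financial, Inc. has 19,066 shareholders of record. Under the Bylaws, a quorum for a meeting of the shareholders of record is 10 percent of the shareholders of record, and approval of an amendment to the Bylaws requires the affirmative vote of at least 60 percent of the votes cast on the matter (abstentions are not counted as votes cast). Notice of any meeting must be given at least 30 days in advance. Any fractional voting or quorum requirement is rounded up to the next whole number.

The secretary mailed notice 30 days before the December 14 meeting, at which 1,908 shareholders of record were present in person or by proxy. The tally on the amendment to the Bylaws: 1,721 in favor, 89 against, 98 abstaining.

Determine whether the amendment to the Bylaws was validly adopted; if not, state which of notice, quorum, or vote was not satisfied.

Valid — all requirements satisfied.

Notice: 30 days given; 30 required. Satisfied.
Quorum: 10% of 19,066 = 1,906.60, rounded up to 1,907; 1,908 present. Satisfied.
Vote: requires three-fifths of the votes cast (1,908 − 98 abstaining = 1,810); 3/5 of 1810 = 1086, so 1,086 needed; 1,721 in favor. Satisfied.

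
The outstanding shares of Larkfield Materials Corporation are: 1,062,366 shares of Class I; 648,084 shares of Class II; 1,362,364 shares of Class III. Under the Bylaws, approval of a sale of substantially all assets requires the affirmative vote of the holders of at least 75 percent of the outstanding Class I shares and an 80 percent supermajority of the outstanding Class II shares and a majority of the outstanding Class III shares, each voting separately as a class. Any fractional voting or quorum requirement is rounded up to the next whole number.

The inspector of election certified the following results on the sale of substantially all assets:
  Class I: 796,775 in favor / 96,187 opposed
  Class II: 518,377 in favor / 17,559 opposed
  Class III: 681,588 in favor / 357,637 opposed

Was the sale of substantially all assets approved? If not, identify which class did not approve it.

Not approved — the Class II shares did not give the required vote.

Class I: 3/4 of 1062366 = 796774.50, rounded up to 796775; 796,775 required, 796,775 in favor — approved.
Class II: 4/5 of 648084 = 518467.20, rounded up to 518468; 518,468 required, 518,377 in favor — not approved.
Class III: a majority of 1362364 is 681183; 681,183 required, 681,588 in favor — approved.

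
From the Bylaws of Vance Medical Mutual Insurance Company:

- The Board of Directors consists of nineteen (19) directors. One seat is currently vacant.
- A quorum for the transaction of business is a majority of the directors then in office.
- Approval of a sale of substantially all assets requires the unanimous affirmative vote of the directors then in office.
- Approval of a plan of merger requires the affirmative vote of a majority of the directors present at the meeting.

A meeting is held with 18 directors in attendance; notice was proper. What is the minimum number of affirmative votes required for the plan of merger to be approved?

10

The plan of merger requires a majority of the directors present (18).
A majority of 18 is 10.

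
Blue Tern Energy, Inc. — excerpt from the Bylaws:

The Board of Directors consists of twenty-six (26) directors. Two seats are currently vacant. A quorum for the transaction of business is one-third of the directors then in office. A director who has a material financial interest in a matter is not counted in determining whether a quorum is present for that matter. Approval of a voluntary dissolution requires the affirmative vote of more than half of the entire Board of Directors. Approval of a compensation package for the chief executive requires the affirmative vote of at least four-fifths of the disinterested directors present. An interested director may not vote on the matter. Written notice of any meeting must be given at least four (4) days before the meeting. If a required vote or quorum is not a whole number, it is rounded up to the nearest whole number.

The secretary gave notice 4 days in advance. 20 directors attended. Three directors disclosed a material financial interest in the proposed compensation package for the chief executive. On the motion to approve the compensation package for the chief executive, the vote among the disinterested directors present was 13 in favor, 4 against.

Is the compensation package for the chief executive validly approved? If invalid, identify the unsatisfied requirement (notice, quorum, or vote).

Notice: 4 days given; 4 required (4 ≥ 4). Satisfied.
Quorum: 20 present, but the 3 interested directors do not count, leaving 17. Quorum is 8. Satisfied.
Vote: the compensation package for the chief executive requires four-fifths of the disinterested directors present (20 − 3 = 17). 4/5 of 17 = 13.60, rounded up to 14, so 14 affirmative votes are needed; 13 voted in favor. Not satisfied.

Invalid — vote requirement not satisfied.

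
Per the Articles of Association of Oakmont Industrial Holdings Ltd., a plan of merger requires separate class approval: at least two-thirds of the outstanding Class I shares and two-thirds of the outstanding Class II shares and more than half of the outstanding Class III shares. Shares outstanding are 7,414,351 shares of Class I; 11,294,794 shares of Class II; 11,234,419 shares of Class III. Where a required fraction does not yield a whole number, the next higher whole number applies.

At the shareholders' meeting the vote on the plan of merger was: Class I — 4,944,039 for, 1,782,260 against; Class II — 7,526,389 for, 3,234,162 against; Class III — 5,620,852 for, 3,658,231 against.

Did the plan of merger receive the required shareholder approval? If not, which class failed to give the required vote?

Class I: 2/3 of 7414351 = 4942900.67, rounded up to 4942901; 4,942,901 required, 4,944,039 in favor — approved.
Class II: 2/3 of 11294794 = 7529862.67, rounded up to 7529863; 7,529,863 required, 7,526,389 in favor — not approved.
Class III: a majority of 11234419 is 5617210; 5,617,210 required, 5,620,852 in favor — approved.

Not approved — the Class II shares did not give the required vote.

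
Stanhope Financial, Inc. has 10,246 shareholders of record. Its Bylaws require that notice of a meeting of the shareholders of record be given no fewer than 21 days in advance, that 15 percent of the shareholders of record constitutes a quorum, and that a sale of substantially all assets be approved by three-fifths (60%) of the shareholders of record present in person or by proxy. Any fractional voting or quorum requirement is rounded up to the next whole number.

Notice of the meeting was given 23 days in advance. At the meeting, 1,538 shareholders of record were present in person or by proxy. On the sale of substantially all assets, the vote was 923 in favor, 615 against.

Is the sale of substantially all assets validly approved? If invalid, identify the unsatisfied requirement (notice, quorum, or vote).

Notice: 23 days given; 21 required. Satisfied.
Quorum: 15% of 10,246 = 1,536.90, rounded up to 1,537; 1,538 present. Satisfied.
Vote: requires three-fifths of those present (1,538); 3/5 of 1538 = 922.80, rounded up to 923, so 923 needed; 923 in favor. Satisfied.

Valid — all requirements satisfied.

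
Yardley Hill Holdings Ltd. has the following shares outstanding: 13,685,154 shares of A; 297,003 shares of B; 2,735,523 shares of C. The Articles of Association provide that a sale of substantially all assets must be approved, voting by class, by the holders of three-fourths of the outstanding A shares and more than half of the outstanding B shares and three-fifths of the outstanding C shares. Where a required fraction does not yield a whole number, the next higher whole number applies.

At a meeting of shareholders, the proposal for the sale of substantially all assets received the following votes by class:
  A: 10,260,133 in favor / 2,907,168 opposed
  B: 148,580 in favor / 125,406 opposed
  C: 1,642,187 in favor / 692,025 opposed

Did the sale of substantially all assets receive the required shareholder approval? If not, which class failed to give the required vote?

A: 3/4 of 13685154 = 10263865.50, rounded up to 10263866; 10,263,866 required, 10,260,133 in favor — not approved.
B: a majority of 297003 is 148502; 148,502 required, 148,580 in favor — approved.
C: 3/5 of 2735523 = 1641313.80, rounded up to 1641314; 1,641,314 required, 1,642,187 in favor — approved.

Not approved — the A shares did not give the required vote.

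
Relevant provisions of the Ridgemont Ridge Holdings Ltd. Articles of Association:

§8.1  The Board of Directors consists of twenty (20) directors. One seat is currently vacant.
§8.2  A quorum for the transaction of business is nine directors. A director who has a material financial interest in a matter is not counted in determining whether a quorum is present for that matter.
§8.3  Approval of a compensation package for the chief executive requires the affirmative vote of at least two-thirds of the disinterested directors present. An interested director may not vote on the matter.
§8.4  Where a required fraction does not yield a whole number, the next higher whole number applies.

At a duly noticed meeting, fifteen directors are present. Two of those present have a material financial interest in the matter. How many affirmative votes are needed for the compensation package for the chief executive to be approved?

The compensation package for the chief executive requires two-thirds of the disinterested directors present (15 − 2 = 13).
2/3 of 13 = 8.67, rounded up to 9.

9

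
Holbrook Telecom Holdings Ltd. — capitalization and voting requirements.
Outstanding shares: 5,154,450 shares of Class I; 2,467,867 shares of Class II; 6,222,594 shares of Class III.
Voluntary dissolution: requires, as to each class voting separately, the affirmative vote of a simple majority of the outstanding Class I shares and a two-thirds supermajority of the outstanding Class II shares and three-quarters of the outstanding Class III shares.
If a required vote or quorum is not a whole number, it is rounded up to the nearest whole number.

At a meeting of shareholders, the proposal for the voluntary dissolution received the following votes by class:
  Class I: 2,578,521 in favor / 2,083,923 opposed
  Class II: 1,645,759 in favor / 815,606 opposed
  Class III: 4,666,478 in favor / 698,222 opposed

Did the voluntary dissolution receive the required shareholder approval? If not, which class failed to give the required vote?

Class I: a majority of 5154450 is 2577226; 2,577,226 required, 2,578,521 in favor — approved.
Class II: 2/3 of 2467867 = 1645244.67, rounded up to 1645245; 1,645,245 required, 1,645,759 in favor — approved.
Class III: 3/4 of 6222594 = 4666945.50, rounded up to 4666946; 4,666,946 required, 4,666,478 in favor — not approved.

Not approved — the Class III shares did not give the required vote.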